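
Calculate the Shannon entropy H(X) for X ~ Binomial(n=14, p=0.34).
1.9873 nats

We have X ~ Binomial(n=14, p=0.34).

The Shannon entropy measures the uncertainty or information content of the distribution.

For a Binomial distribution with n=14, p=0.34:
H(X) = 1.9873 nats

(In bits, this would be 2.8671 bits.)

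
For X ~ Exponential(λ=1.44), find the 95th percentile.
2.0804

We have X ~ Exponential(λ=1.44).

We want to find x such that P(X ≤ x) = 0.95.

This is the 95th percentile, which means 95% of values fall below this point.

Using the inverse CDF (quantile function):
x = F⁻¹(0.95) = 2.0804

Verification: P(X ≤ 2.0804) = 0.95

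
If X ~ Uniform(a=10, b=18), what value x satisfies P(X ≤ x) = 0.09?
10.7200

We have X ~ Uniform(a=10, b=18).

We want to find x such that P(X ≤ x) = 0.09.

This is the 9th percentile, which means 9% of values fall below this point.

Using the inverse CDF (quantile function):
x = F⁻¹(0.09) = 10.7200

Verification: P(X ≤ 10.7200) = 0.09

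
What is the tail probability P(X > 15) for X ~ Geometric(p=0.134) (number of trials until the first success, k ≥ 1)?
0.115550

We have X ~ Geometric(p=0.134) (number of trials until the first success, k ≥ 1).

P(X > 15) = 1 - P(X ≤ 15)
                = 1 - F(15)
                = 1 - 0.884450
                = 0.115550

So there's approximately a 11.6% chance that X exceeds 15.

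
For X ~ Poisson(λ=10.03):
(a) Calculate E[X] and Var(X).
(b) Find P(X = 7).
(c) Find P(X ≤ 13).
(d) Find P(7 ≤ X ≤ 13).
(a) E[X] = 10.0300, Var(X) = 10.0300
(b) P(X = 7) = 0.089269
(c) P(X ≤ 13) = 0.862267
(d) P(7 ≤ X ≤ 13) = 0.734006

We have X ~ Poisson(λ=10.03).

(a) Moments:
E[X] = 10.0300
Var(X) = 10.0300
σ = √Var(X) = 3.1670

(b) Point probability using PMF:
P(X = 7) = 0.089269

(c) Cumulative probability using CDF:
P(X ≤ 13) = F(13) = 0.862267

(d) Range probability:
P(7 ≤ X ≤ 13) = P(X ≤ 13) - P(X ≤ 6)
                   = F(13) - F(6)
                   = 0.862267 - 0.128261
                   = 0.734006

This means approximately 73.4% of outcomes fall in the interval [7, 13].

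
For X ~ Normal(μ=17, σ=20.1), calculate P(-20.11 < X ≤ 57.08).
0.944499

We have X ~ Normal(μ=17, σ=20.1).

To find P(-20.11 < X ≤ 57.08), we use:
P(-20.11 < X ≤ 57.08) = P(X ≤ 57.08) - P(X ≤ -20.11)
                 = F(57.08) - F(-20.11)
                 = 0.976926 - 0.032427
                 = 0.944499

So there's approximately a 94.4% chance that X falls in this range.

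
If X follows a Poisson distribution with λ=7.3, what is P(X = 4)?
0.079934

We have X ~ Poisson(λ=7.3).

For a Poisson distribution, the PMF gives us the probability of each outcome.

Using the PMF formula:
P(X = 4) = 0.079934

Rounded to 4 decimal places: 0.0799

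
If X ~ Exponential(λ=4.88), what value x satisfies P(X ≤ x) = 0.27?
0.0645

We have X ~ Exponential(λ=4.88).

We want to find x such that P(X ≤ x) = 0.27.

This is the 27th percentile, which means 27% of values fall below this point.

Using the inverse CDF (quantile function):
x = F⁻¹(0.27) = 0.0645

Verification: P(X ≤ 0.0645) = 0.27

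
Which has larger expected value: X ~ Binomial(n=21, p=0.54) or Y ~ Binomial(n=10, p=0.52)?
X has larger mean (11.3400 > 5.2000)

Compute the expected value for each distribution:

X ~ Binomial(n=21, p=0.54):
E[X] = 11.3400

Y ~ Binomial(n=10, p=0.52):
E[Y] = 5.2000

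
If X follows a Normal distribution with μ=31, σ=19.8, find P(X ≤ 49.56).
0.825717

We have X ~ Normal(μ=31, σ=19.8).

The CDF gives us P(X ≤ k).

Using the CDF:
P(X ≤ 49.56) = 0.825717

This means there's approximately a 82.6% chance that X is at most 49.56.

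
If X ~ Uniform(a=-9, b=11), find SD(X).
5.7735

We have X ~ Uniform(a=-9, b=11).

For a Uniform distribution with a=-9, b=11:
σ = √Var(X) = 5.7735

The standard deviation is the square root of the variance.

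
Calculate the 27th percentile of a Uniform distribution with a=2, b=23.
7.6700

We have X ~ Uniform(a=2, b=23).

We want to find x such that P(X ≤ x) = 0.27.

This is the 27th percentile, which means 27% of values fall below this point.

Using the inverse CDF (quantile function):
x = F⁻¹(0.27) = 7.6700

Verification: P(X ≤ 7.6700) = 0.27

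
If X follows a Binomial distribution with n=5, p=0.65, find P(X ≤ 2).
0.235169

We have X ~ Binomial(n=5, p=0.65).

The CDF gives us P(X ≤ k).

Using the CDF:
P(X ≤ 2) = 0.235169

This means there's approximately a 23.5% chance that X is at most 2.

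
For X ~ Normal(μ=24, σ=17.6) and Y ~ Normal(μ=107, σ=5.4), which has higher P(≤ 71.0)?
X has higher probability (P(X ≤ 71.0) = 0.9962 > P(Y ≤ 71.0) = 0.0000)

Compute P(≤ 71.0) for each distribution:

X ~ Normal(μ=24, σ=17.6):
P(X ≤ 71.0) = 0.9962

Y ~ Normal(μ=107, σ=5.4):
P(Y ≤ 71.0) = 0.0000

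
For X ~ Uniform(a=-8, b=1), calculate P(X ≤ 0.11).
0.901111

We have X ~ Uniform(a=-8, b=1).

The CDF gives us P(X ≤ k).

Using the CDF:
P(X ≤ 0.11) = 0.901111

This means there's approximately a 90.1% chance that X is at most 0.11.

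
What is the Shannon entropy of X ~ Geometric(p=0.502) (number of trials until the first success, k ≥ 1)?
1.3808 nats

We have X ~ Geometric(p=0.502) (number of trials until the first success, k ≥ 1).

The Shannon entropy measures the uncertainty or information content of the distribution.

For a Geometric distribution with p=0.502 (number of trials until the first success, k ≥ 1):
H(X) = 1.3808 nats

(In bits, this would be 1.9920 bits.)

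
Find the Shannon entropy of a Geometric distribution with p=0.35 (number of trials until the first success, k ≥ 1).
1.8498 nats

We have X ~ Geometric(p=0.35) (number of trials until the first success, k ≥ 1).

The Shannon entropy measures the uncertainty or information content of the distribution.

For a Geometric distribution with p=0.35 (number of trials until the first success, k ≥ 1):
H(X) = 1.8498 nats

(In bits, this would be 2.6688 bits.)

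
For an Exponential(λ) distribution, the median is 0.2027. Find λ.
λ = 3.4196

For X ~ Exponential(λ), the CDF is F(x) = 1 - e^(-λx).
The median m satisfies F(m) = 0.5:
1 - e^(-λm) = 0.5
e^(-λm) = 0.5
λm = ln(2)
m = ln(2) / λ

Given m = 0.2027:
λ = ln(2) / 0.2027 = 0.693147 / 0.2027 = 3.4196

Verification: ln(2) / 3.4196 = 0.2027 ✓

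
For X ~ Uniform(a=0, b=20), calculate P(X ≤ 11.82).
0.591000

We have X ~ Uniform(a=0, b=20).

The CDF gives us P(X ≤ k).

Using the CDF:
P(X ≤ 11.82) = 0.591000

This means there's approximately a 59.1% chance that X is at most 11.82.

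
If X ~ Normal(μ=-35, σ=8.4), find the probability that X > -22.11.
0.062450

We have X ~ Normal(μ=-35, σ=8.4).

P(X > -22.11) = 1 - P(X ≤ -22.11)
                = 1 - F(-22.11)
                = 1 - 0.937550
                = 0.062450

So there's approximately a 6.2% chance that X exceeds -22.11.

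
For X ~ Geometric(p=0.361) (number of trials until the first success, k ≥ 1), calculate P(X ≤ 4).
0.833274

We have X ~ Geometric(p=0.361) (number of trials until the first success, k ≥ 1).

The CDF gives us P(X ≤ k).

Using the CDF:
P(X ≤ 4) = 0.833274

This means there's approximately a 83.3% chance that X is at most 4.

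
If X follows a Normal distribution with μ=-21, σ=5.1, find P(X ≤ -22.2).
0.406990

We have X ~ Normal(μ=-21, σ=5.1).

The CDF gives us P(X ≤ k).

Using the CDF:
P(X ≤ -22.2) = 0.406990

This means there's approximately a 40.7% chance that X is at most -22.2.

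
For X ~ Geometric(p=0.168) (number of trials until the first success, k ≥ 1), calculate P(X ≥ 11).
0.158940

We have X ~ Geometric(p=0.168) (number of trials until the first success, k ≥ 1).

For discrete distributions, P(X ≥ 11) = 1 - P(X ≤ 10).

P(X ≤ 10) = 0.841060
P(X ≥ 11) = 1 - 0.841060 = 0.158940

So there's approximately a 15.9% chance that X is at least 11.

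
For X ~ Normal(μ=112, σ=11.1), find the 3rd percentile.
91.1232

We have X ~ Normal(μ=112, σ=11.1).

We want to find x such that P(X ≤ x) = 0.03.

This is the 3rd percentile, which means 3% of values fall below this point.

Using the inverse CDF (quantile function):
x = F⁻¹(0.03) = 91.1232

Verification: P(X ≤ 91.1232) = 0.03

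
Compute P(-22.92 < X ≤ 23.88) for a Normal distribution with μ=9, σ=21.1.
0.694496

We have X ~ Normal(μ=9, σ=21.1).

To find P(-22.92 < X ≤ 23.88), we use:
P(-22.92 < X ≤ 23.88) = P(X ≤ 23.88) - P(X ≤ -22.92)
                 = F(23.88) - F(-22.92)
                 = 0.759661 - 0.065166
                 = 0.694496

So there's approximately a 69.4% chance that X falls in this range.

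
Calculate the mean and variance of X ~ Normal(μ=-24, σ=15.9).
E[X] = -24.0000, Var(X) = 252.8100

We have X ~ Normal(μ=-24, σ=15.9).

For a Normal distribution with μ=-24, σ=15.9:

Expected value:
E[X] = -24.0000

Variance:
Var(X) = 252.8100

Standard deviation:
σ = √Var(X) = 15.9000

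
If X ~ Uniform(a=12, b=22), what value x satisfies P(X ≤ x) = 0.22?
14.2000

We have X ~ Uniform(a=12, b=22).

We want to find x such that P(X ≤ x) = 0.22.

This is the 22nd percentile, which means 22% of values fall below this point.

Using the inverse CDF (quantile function):
x = F⁻¹(0.22) = 14.2000

Verification: P(X ≤ 14.2000) = 0.22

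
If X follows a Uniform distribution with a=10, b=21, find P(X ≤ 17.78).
0.707273

We have X ~ Uniform(a=10, b=21).

The CDF gives us P(X ≤ k).

Using the CDF:
P(X ≤ 17.78) = 0.707273

This means there's approximately a 70.7% chance that X is at most 17.78.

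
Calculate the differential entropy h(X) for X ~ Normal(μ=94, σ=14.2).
4.0722 nats

We have X ~ Normal(μ=94, σ=14.2).

The differential entropy measures the uncertainty or information content of the distribution.

For a Normal distribution with μ=94, σ=14.2:
h(X) = 4.0722 nats

(In bits, this would be 5.8749 bits.)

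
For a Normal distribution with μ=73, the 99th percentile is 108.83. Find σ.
σ = 15.4018

For X ~ Normal(μ, σ), the p-th percentile satisfies x = μ + z_p × σ,
where z_p = Φ⁻¹(p) is the standard normal quantile.

Step 1: z_{0.99} = Φ⁻¹(0.99) = 2.3263

Step 2: Solve for σ:
108.83 = 73 + 2.3263 × σ
σ = (108.83 - 73) / 2.3263
σ = 35.83 / 2.3263
σ = 15.4018

Verification: μ + z × σ = 73 + 2.3263 × 15.4018 = 108.83 ✓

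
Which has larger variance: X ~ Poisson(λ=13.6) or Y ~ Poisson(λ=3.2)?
X has larger variance (13.6000 > 3.2000)

Compute the variance for each distribution:

X ~ Poisson(λ=13.6):
Var(X) = 13.6000

Y ~ Poisson(λ=3.2):
Var(Y) = 3.2000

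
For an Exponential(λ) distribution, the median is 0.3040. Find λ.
λ = 2.2801

For X ~ Exponential(λ), the CDF is F(x) = 1 - e^(-λx).
The median m satisfies F(m) = 0.5:
1 - e^(-λm) = 0.5
e^(-λm) = 0.5
λm = ln(2)
m = ln(2) / λ

Given m = 0.3040:
λ = ln(2) / 0.3040 = 0.693147 / 0.3040 = 2.2801

Verification: ln(2) / 2.2801 = 0.3040 ✓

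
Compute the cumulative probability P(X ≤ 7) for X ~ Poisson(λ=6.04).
0.738455

We have X ~ Poisson(λ=6.04).

The CDF gives us P(X ≤ k).

Using the CDF:
P(X ≤ 7) = 0.738455

This means there's approximately a 73.8% chance that X is at most 7.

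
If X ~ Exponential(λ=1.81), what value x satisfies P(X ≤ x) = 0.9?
1.2721

We have X ~ Exponential(λ=1.81).

We want to find x such that P(X ≤ x) = 0.9.

This is the 90th percentile, which means 90% of values fall below this point.

Using the inverse CDF (quantile function):
x = F⁻¹(0.9) = 1.2721

Verification: P(X ≤ 1.2721) = 0.9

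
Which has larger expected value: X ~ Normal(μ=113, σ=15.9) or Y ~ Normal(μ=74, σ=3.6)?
X has larger mean (113.0000 > 74.0000)

Compute the expected value for each distribution:

X ~ Normal(μ=113, σ=15.9):
E[X] = 113.0000

Y ~ Normal(μ=74, σ=3.6):
E[Y] = 74.0000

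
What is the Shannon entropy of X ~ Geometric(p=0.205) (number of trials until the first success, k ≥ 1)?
2.4744 nats

We have X ~ Geometric(p=0.205) (number of trials until the first success, k ≥ 1).

The Shannon entropy measures the uncertainty or information content of the distribution.

For a Geometric distribution with p=0.205 (number of trials until the first success, k ≥ 1):
H(X) = 2.4744 nats

(In bits, this would be 3.5698 bits.)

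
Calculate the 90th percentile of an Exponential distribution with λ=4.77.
0.4827

We have X ~ Exponential(λ=4.77).

We want to find x such that P(X ≤ x) = 0.9.

This is the 90th percentile, which means 90% of values fall below this point.

Using the inverse CDF (quantile function):
x = F⁻¹(0.9) = 0.4827

Verification: P(X ≤ 0.4827) = 0.9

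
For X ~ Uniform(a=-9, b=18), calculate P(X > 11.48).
0.241481

We have X ~ Uniform(a=-9, b=18).

P(X > 11.48) = 1 - P(X ≤ 11.48)
                = 1 - F(11.48)
                = 1 - 0.758519
                = 0.241481

So there's approximately a 24.1% chance that X exceeds 11.48.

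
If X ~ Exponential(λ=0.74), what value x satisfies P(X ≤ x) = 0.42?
0.7361

We have X ~ Exponential(λ=0.74).

We want to find x such that P(X ≤ x) = 0.42.

This is the 42nd percentile, which means 42% of values fall below this point.

Using the inverse CDF (quantile function):
x = F⁻¹(0.42) = 0.7361

Verification: P(X ≤ 0.7361) = 0.42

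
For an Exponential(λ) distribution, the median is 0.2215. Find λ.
λ = 3.1293

For X ~ Exponential(λ), the CDF is F(x) = 1 - e^(-λx).
The median m satisfies F(m) = 0.5:
1 - e^(-λm) = 0.5
e^(-λm) = 0.5
λm = ln(2)
m = ln(2) / λ

Given m = 0.2215:
λ = ln(2) / 0.2215 = 0.693147 / 0.2215 = 3.1293

Verification: ln(2) / 3.1293 = 0.2215 ✓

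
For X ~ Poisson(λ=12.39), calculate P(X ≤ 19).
0.971678

We have X ~ Poisson(λ=12.39).

The CDF gives us P(X ≤ k).

Using the CDF:
P(X ≤ 19) = 0.971678

This means there's approximately a 97.2% chance that X is at most 19.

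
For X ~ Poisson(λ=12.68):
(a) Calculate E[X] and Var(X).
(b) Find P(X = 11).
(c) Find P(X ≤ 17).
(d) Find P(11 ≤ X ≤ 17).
(a) E[X] = 12.6800, Var(X) = 12.6800
(b) P(X = 11) = 0.106243
(c) P(X ≤ 17) = 0.907189
(d) P(11 ≤ X ≤ 17) = 0.627018

We have X ~ Poisson(λ=12.68).

(a) Moments:
E[X] = 12.6800
Var(X) = 12.6800
σ = √Var(X) = 3.5609

(b) Point probability using PMF:
P(X = 11) = 0.106243

(c) Cumulative probability using CDF:
P(X ≤ 17) = F(17) = 0.907189

(d) Range probability:
P(11 ≤ X ≤ 17) = P(X ≤ 17) - P(X ≤ 10)
                   = F(17) - F(10)
                   = 0.907189 - 0.280171
                   = 0.627018

This means approximately 62.7% of outcomes fall in the interval [11, 17].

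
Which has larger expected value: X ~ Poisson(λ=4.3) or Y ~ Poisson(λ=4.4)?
Y has larger mean (4.4000 > 4.3000)

Compute the expected value for each distribution:

X ~ Poisson(λ=4.3):
E[X] = 4.3000

Y ~ Poisson(λ=4.4):
E[Y] = 4.4000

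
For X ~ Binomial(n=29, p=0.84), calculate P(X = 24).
0.189651

We have X ~ Binomial(n=29, p=0.84).

For a Binomial distribution, the PMF gives us the probability of each outcome.

Using the PMF formula:
P(X = 24) = 0.189651

Rounded to 4 decimal places: 0.1897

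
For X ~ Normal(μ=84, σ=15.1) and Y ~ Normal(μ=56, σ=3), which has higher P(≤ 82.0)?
Y has higher probability (P(Y ≤ 82.0) = 1.0000 > P(X ≤ 82.0) = 0.4473)

Compute P(≤ 82.0) for each distribution:

X ~ Normal(μ=84, σ=15.1):
P(X ≤ 82.0) = 0.4473

Y ~ Normal(μ=56, σ=3):
P(Y ≤ 82.0) = 1.0000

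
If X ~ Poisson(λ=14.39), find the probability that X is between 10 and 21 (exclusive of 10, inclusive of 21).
0.811720

We have X ~ Poisson(λ=14.39).

To find P(10 < X ≤ 21), we use:
P(10 < X ≤ 21) = P(X ≤ 21) - P(X ≤ 10)
                 = F(21) - F(10)
                 = 0.962969 - 0.151250
                 = 0.811720

So there's approximately a 81.2% chance that X falls in this range.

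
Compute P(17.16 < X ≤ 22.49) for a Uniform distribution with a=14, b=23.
0.592222

We have X ~ Uniform(a=14, b=23).

To find P(17.16 < X ≤ 22.49), we use:
P(17.16 < X ≤ 22.49) = P(X ≤ 22.49) - P(X ≤ 17.16)
                 = F(22.49) - F(17.16)
                 = 0.943333 - 0.351111
                 = 0.592222

So there's approximately a 59.2% chance that X falls in this range.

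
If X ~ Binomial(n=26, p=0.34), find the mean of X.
8.8400

We have X ~ Binomial(n=26, p=0.34).

For a Binomial distribution with n=26, p=0.34:
E[X] = 8.8400

This is the expected (average) value of X.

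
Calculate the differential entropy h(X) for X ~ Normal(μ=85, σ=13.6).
4.0290 nats

We have X ~ Normal(μ=85, σ=13.6).

The differential entropy measures the uncertainty or information content of the distribution.

For a Normal distribution with μ=85, σ=13.6:
h(X) = 4.0290 nats

(In bits, this would be 5.8126 bits.)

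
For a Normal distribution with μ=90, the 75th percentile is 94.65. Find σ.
σ = 6.8941

For X ~ Normal(μ, σ), the p-th percentile satisfies x = μ + z_p × σ,
where z_p = Φ⁻¹(p) is the standard normal quantile.

Step 1: z_{0.75} = Φ⁻¹(0.75) = 0.6745

Step 2: Solve for σ:
94.65 = 90 + 0.6745 × σ
σ = (94.65 - 90) / 0.6745
σ = 4.65 / 0.6745
σ = 6.8941

Verification: μ + z × σ = 90 + 0.6745 × 6.8941 = 94.65 ✓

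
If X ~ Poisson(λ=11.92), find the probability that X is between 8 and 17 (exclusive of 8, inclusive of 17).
0.779709

We have X ~ Poisson(λ=11.92).

To find P(8 < X ≤ 17), we use:
P(8 < X ≤ 17) = P(X ≤ 17) - P(X ≤ 8)
                 = F(17) - F(8)
                 = 0.940049 - 0.160340
                 = 0.779709

So there's approximately a 78.0% chance that X falls in this range.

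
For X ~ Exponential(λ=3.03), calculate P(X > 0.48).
0.233540

We have X ~ Exponential(λ=3.03).

P(X > 0.48) = 1 - P(X ≤ 0.48)
                = 1 - F(0.48)
                = 1 - 0.766460
                = 0.233540

So there's approximately a 23.4% chance that X exceeds 0.48.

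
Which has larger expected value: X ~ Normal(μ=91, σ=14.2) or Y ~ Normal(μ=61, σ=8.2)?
X has larger mean (91.0000 > 61.0000)

Compute the expected value for each distribution:

X ~ Normal(μ=91, σ=14.2):
E[X] = 91.0000

Y ~ Normal(μ=61, σ=8.2):
E[Y] = 61.0000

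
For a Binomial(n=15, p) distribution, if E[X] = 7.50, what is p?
p = 0.5

For a Binomial(n, p) distribution:
E[X] = n × p

Given n = 15 and E[X] = 7.50:
7.50 = 15 × p
p = 7.50 / 15 = 0.5

Verification: Binomial(15, 0.5) has E[X] = 7.50 ✓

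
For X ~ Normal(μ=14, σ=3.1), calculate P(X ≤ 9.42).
0.069782

We have X ~ Normal(μ=14, σ=3.1).

The CDF gives us P(X ≤ k).

Using the CDF:
P(X ≤ 9.42) = 0.069782

This means there's approximately a 7.0% chance that X is at most 9.42.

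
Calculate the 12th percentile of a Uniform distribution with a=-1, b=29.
2.6000

We have X ~ Uniform(a=-1, b=29).

We want to find x such that P(X ≤ x) = 0.12.

This is the 12th percentile, which means 12% of values fall below this point.

Using the inverse CDF (quantile function):
x = F⁻¹(0.12) = 2.6000

Verification: P(X ≤ 2.6000) = 0.12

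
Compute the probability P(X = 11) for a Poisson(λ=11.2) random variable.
0.119164

We have X ~ Poisson(λ=11.2).

For a Poisson distribution, the PMF gives us the probability of each outcome.

Using the PMF formula:
P(X = 11) = 0.119164

Rounded to 4 decimal places: 0.1192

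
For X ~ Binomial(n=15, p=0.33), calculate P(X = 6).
0.175858

We have X ~ Binomial(n=15, p=0.33).

For a Binomial distribution, the PMF gives us the probability of each outcome.

Using the PMF formula:
P(X = 6) = 0.175858

Rounded to 4 decimal places: 0.1759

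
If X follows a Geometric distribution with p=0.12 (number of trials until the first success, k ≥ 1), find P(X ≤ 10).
0.721499

We have X ~ Geometric(p=0.12) (number of trials until the first success, k ≥ 1).

The CDF gives us P(X ≤ k).

Using the CDF:
P(X ≤ 10) = 0.721499

This means there's approximately a 72.1% chance that X is at most 10.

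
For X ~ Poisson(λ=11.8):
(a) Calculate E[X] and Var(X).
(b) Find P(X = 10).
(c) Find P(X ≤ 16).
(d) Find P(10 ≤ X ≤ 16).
(a) E[X] = 11.8000, Var(X) = 11.8000
(b) P(X = 10) = 0.108239
(c) P(X ≤ 16) = 0.909206
(d) P(10 ≤ X ≤ 16) = 0.648904

We have X ~ Poisson(λ=11.8).

(a) Moments:
E[X] = 11.8000
Var(X) = 11.8000
σ = √Var(X) = 3.4351

(b) Point probability using PMF:
P(X = 10) = 0.108239

(c) Cumulative probability using CDF:
P(X ≤ 16) = F(16) = 0.909206

(d) Range probability:
P(10 ≤ X ≤ 16) = P(X ≤ 16) - P(X ≤ 9)
                   = F(16) - F(9)
                   = 0.909206 - 0.260302
                   = 0.648904

This means approximately 64.9% of outcomes fall in the interval [10, 16].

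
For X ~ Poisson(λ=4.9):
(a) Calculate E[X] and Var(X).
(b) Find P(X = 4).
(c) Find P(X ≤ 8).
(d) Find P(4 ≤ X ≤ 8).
(a) E[X] = 4.9000, Var(X) = 4.9000
(b) P(X = 4) = 0.178867
(c) P(X ≤ 8) = 0.938239
(d) P(4 ≤ X ≤ 8) = 0.658894

We have X ~ Poisson(λ=4.9).

(a) Moments:
E[X] = 4.9000
Var(X) = 4.9000
σ = √Var(X) = 2.2136

(b) Point probability using PMF:
P(X = 4) = 0.178867

(c) Cumulative probability using CDF:
P(X ≤ 8) = F(8) = 0.938239

(d) Range probability:
P(4 ≤ X ≤ 8) = P(X ≤ 8) - P(X ≤ 3)
                   = F(8) - F(3)
                   = 0.938239 - 0.279345
                   = 0.658894

This means approximately 65.9% of outcomes fall in the interval [4, 8].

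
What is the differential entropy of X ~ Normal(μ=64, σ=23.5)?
4.5759 nats

We have X ~ Normal(μ=64, σ=23.5).

The differential entropy measures the uncertainty or information content of the distribution.

For a Normal distribution with μ=64, σ=23.5:
h(X) = 4.5759 nats

(In bits, this would be 6.6017 bits.)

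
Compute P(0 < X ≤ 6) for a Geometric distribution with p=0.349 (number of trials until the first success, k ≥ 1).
0.923882

We have X ~ Geometric(p=0.349) (number of trials until the first success, k ≥ 1).

To find P(0 < X ≤ 6), we use:
P(0 < X ≤ 6) = P(X ≤ 6) - P(X ≤ 0)
                 = F(6) - F(0)
                 = 0.923882 - 0.000000
                 = 0.923882

So there's approximately a 92.4% chance that X falls in this range.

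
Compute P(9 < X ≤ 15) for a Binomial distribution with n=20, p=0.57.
0.776499

We have X ~ Binomial(n=20, p=0.57).

To find P(9 < X ≤ 15), we use:
P(9 < X ≤ 15) = P(X ≤ 15) - P(X ≤ 9)
                 = F(15) - F(9)
                 = 0.971390 - 0.194891
                 = 0.776499

So there's approximately a 77.6% chance that X falls in this range.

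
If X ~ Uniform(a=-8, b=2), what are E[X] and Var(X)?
E[X] = -3.0000, Var(X) = 8.3333

We have X ~ Uniform(a=-8, b=2).

For a Uniform distribution with a=-8, b=2:

Expected value:
E[X] = -3.0000

Variance:
Var(X) = 8.3333

Standard deviation:
σ = √Var(X) = 2.8868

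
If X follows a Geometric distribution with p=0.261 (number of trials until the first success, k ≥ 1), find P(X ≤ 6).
0.837120

We have X ~ Geometric(p=0.261) (number of trials until the first success, k ≥ 1).

The CDF gives us P(X ≤ k).

Using the CDF:
P(X ≤ 6) = 0.837120

This means there's approximately a 83.7% chance that X is at most 6.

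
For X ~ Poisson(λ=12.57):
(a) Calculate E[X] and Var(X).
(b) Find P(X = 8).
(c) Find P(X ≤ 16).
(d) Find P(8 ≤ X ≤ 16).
(a) E[X] = 12.5700, Var(X) = 12.5700
(b) P(X = 8) = 0.053713
(c) P(X ≤ 16) = 0.864835
(d) P(8 ≤ X ≤ 16) = 0.797440

We have X ~ Poisson(λ=12.57).

(a) Moments:
E[X] = 12.5700
Var(X) = 12.5700
σ = √Var(X) = 3.5454

(b) Point probability using PMF:
P(X = 8) = 0.053713

(c) Cumulative probability using CDF:
P(X ≤ 16) = F(16) = 0.864835

(d) Range probability:
P(8 ≤ X ≤ 16) = P(X ≤ 16) - P(X ≤ 7)
                   = F(16) - F(7)
                   = 0.864835 - 0.067395
                   = 0.797440

This means approximately 79.7% of outcomes fall in the interval [8, 16].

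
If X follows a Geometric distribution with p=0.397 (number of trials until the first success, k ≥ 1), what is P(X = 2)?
0.239391

We have X ~ Geometric(p=0.397) (number of trials until the first success, k ≥ 1).

For a Geometric distribution, the PMF gives us the probability of each outcome.

Using the PMF formula:
P(X = 2) = 0.239391

Rounded to 4 decimal places: 0.2394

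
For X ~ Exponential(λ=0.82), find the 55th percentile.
0.9738

We have X ~ Exponential(λ=0.82).

We want to find x such that P(X ≤ x) = 0.55.

This is the 55th percentile, which means 55% of values fall below this point.

Using the inverse CDF (quantile function):
x = F⁻¹(0.55) = 0.9738

Verification: P(X ≤ 0.9738) = 0.55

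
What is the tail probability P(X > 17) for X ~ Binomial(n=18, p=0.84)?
0.043354

We have X ~ Binomial(n=18, p=0.84).

P(X > 17) = 1 - P(X ≤ 17)
                = 1 - F(17)
                = 1 - 0.956646
                = 0.043354

So there's approximately a 4.3% chance that X exceeds 17.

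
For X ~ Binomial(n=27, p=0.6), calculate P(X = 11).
0.020316

We have X ~ Binomial(n=27, p=0.6).

For a Binomial distribution, the PMF gives us the probability of each outcome.

Using the PMF formula:
P(X = 11) = 0.020316

Rounded to 4 decimal places: 0.0203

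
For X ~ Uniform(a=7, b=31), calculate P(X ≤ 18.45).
0.477083

We have X ~ Uniform(a=7, b=31).

The CDF gives us P(X ≤ k).

Using the CDF:
P(X ≤ 18.45) = 0.477083

This means there's approximately a 47.7% chance that X is at most 18.45.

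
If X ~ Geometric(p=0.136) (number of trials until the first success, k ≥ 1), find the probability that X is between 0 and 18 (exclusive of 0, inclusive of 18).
0.928014

We have X ~ Geometric(p=0.136) (number of trials until the first success, k ≥ 1).

To find P(0 < X ≤ 18), we use:
P(0 < X ≤ 18) = P(X ≤ 18) - P(X ≤ 0)
                 = F(18) - F(0)
                 = 0.928014 - 0.000000
                 = 0.928014

So there's approximately a 92.8% chance that X falls in this range.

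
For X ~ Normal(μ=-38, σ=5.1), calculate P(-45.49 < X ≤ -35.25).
0.634164

We have X ~ Normal(μ=-38, σ=5.1).

To find P(-45.49 < X ≤ -35.25), we use:
P(-45.49 < X ≤ -35.25) = P(X ≤ -35.25) - P(X ≤ -45.49)
                 = F(-35.25) - F(-45.49)
                 = 0.705131 - 0.070967
                 = 0.634164

So there's approximately a 63.4% chance that X falls in this range.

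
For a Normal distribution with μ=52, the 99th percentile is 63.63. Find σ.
σ = 4.9993

For X ~ Normal(μ, σ), the p-th percentile satisfies x = μ + z_p × σ,
where z_p = Φ⁻¹(p) is the standard normal quantile.

Step 1: z_{0.99} = Φ⁻¹(0.99) = 2.3263

Step 2: Solve for σ:
63.63 = 52 + 2.3263 × σ
σ = (63.63 - 52) / 2.3263
σ = 11.63 / 2.3263
σ = 4.9993

Verification: μ + z × σ = 52 + 2.3263 × 4.9993 = 63.63 ✓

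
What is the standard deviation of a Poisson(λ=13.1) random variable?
3.6194

We have X ~ Poisson(λ=13.1).

For a Poisson distribution with λ=13.1:
σ = √Var(X) = 3.6194

The standard deviation is the square root of the variance.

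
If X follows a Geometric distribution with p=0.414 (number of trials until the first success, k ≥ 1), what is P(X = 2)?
0.242604

We have X ~ Geometric(p=0.414) (number of trials until the first success, k ≥ 1).

For a Geometric distribution, the PMF gives us the probability of each outcome.

Using the PMF formula:
P(X = 2) = 0.242604

Rounded to 4 decimal places: 0.2426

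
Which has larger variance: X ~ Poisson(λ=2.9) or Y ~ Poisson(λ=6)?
Y has larger variance (6.0000 > 2.9000)

Compute the variance for each distribution:

X ~ Poisson(λ=2.9):
Var(X) = 2.9000

Y ~ Poisson(λ=6):
Var(Y) = 6.0000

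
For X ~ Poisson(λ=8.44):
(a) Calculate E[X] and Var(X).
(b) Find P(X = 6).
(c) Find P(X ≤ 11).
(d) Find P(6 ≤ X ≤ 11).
(a) E[X] = 8.4400, Var(X) = 8.4400
(b) P(X = 6) = 0.108462
(c) P(X ≤ 11) = 0.853735
(d) P(6 ≤ X ≤ 11) = 0.699567

We have X ~ Poisson(λ=8.44).

(a) Moments:
E[X] = 8.4400
Var(X) = 8.4400
σ = √Var(X) = 2.9052

(b) Point probability using PMF:
P(X = 6) = 0.108462

(c) Cumulative probability using CDF:
P(X ≤ 11) = F(11) = 0.853735

(d) Range probability:
P(6 ≤ X ≤ 11) = P(X ≤ 11) - P(X ≤ 5)
                   = F(11) - F(5)
                   = 0.853735 - 0.154167
                   = 0.699567

This means approximately 70.0% of outcomes fall in the interval [6, 11].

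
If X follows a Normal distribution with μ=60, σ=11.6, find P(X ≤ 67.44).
0.739362

We have X ~ Normal(μ=60, σ=11.6).

The CDF gives us P(X ≤ k).

Using the CDF:
P(X ≤ 67.44) = 0.739362

This means there's approximately a 73.9% chance that X is at most 67.44.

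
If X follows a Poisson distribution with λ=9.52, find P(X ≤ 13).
0.896897

We have X ~ Poisson(λ=9.52).

The CDF gives us P(X ≤ k).

Using the CDF:
P(X ≤ 13) = 0.896897

This means there's approximately a 89.7% chance that X is at most 13.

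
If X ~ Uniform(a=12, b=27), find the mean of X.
19.5000

We have X ~ Uniform(a=12, b=27).

For a Uniform distribution with a=12, b=27:
E[X] = 19.5000

This is the expected (average) value of X.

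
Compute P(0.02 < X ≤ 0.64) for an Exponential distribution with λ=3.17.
0.807075

We have X ~ Exponential(λ=3.17).

To find P(0.02 < X ≤ 0.64), we use:
P(0.02 < X ≤ 0.64) = P(X ≤ 0.64) - P(X ≤ 0.02)
                 = F(0.64) - F(0.02)
                 = 0.868507 - 0.061432
                 = 0.807075

So there's approximately a 80.7% chance that X falls in this range.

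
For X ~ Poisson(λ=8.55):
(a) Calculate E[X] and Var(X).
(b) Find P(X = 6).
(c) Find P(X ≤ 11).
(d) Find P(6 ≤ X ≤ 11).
(a) E[X] = 8.5500, Var(X) = 8.5500
(b) P(X = 6) = 0.105014
(c) P(X ≤ 11) = 0.844366
(d) P(6 ≤ X ≤ 11) = 0.698492

We have X ~ Poisson(λ=8.55).

(a) Moments:
E[X] = 8.5500
Var(X) = 8.5500
σ = √Var(X) = 2.9240

(b) Point probability using PMF:
P(X = 6) = 0.105014

(c) Cumulative probability using CDF:
P(X ≤ 11) = F(11) = 0.844366

(d) Range probability:
P(6 ≤ X ≤ 11) = P(X ≤ 11) - P(X ≤ 5)
                   = F(11) - F(5)
                   = 0.844366 - 0.145874
                   = 0.698492

This means approximately 69.8% of outcomes fall in the interval [6, 11].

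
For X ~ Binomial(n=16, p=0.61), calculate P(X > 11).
0.187701

We have X ~ Binomial(n=16, p=0.61).

P(X > 11) = 1 - P(X ≤ 11)
                = 1 - F(11)
                = 1 - 0.812299
                = 0.187701

So there's approximately a 18.8% chance that X exceeds 11.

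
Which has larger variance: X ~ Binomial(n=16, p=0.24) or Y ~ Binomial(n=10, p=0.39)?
X has larger variance (2.9184 > 2.3790)

Compute the variance for each distribution:

X ~ Binomial(n=16, p=0.24):
Var(X) = 2.9184

Y ~ Binomial(n=10, p=0.39):
Var(Y) = 2.3790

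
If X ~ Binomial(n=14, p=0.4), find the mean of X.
5.6000

We have X ~ Binomial(n=14, p=0.4).

For a Binomial distribution with n=14, p=0.4:
E[X] = 5.6000

This is the expected (average) value of X.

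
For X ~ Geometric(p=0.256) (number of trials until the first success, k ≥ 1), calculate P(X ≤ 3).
0.588169

We have X ~ Geometric(p=0.256) (number of trials until the first success, k ≥ 1).

The CDF gives us P(X ≤ k).

Using the CDF:
P(X ≤ 3) = 0.588169

This means there's approximately a 58.8% chance that X is at most 3.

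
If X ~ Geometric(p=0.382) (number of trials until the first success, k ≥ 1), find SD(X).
2.0579

We have X ~ Geometric(p=0.382) (number of trials until the first success, k ≥ 1).

For a Geometric distribution with p=0.382 (number of trials until the first success, k ≥ 1):
σ = √Var(X) = 2.0579

The standard deviation is the square root of the variance.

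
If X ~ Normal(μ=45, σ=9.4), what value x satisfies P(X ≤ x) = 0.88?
56.0449

We have X ~ Normal(μ=45, σ=9.4).

We want to find x such that P(X ≤ x) = 0.88.

This is the 88th percentile, which means 88% of values fall below this point.

Using the inverse CDF (quantile function):
x = F⁻¹(0.88) = 56.0449

Verification: P(X ≤ 56.0449) = 0.88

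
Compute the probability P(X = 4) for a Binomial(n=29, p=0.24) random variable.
0.082578

We have X ~ Binomial(n=29, p=0.24).

For a Binomial distribution, the PMF gives us the probability of each outcome.

Using the PMF formula:
P(X = 4) = 0.082578

Rounded to 4 decimal places: 0.0826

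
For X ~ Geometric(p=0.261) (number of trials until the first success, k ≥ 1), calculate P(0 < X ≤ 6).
0.837120

We have X ~ Geometric(p=0.261) (number of trials until the first success, k ≥ 1).

To find P(0 < X ≤ 6), we use:
P(0 < X ≤ 6) = P(X ≤ 6) - P(X ≤ 0)
                 = F(6) - F(0)
                 = 0.837120 - 0.000000
                 = 0.837120

So there's approximately a 83.7% chance that X falls in this range.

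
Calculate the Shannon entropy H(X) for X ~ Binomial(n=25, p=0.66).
2.2794 nats

We have X ~ Binomial(n=25, p=0.66).

The Shannon entropy measures the uncertainty or information content of the distribution.

For a Binomial distribution with n=25, p=0.66:
H(X) = 2.2794 nats

(In bits, this would be 3.2884 bits.)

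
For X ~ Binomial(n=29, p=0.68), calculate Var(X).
6.3104

We have X ~ Binomial(n=29, p=0.68).

For a Binomial distribution with n=29, p=0.68:
Var(X) = 6.3104

The variance measures the spread of the distribution around the mean.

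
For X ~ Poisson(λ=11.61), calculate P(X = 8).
0.074298

We have X ~ Poisson(λ=11.61).

For a Poisson distribution, the PMF gives us the probability of each outcome.

Using the PMF formula:
P(X = 8) = 0.074298

Rounded to 4 decimal places: 0.0743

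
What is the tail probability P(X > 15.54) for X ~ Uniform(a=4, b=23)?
0.392632

We have X ~ Uniform(a=4, b=23).

P(X > 15.54) = 1 - P(X ≤ 15.54)
                = 1 - F(15.54)
                = 1 - 0.607368
                = 0.392632

So there's approximately a 39.3% chance that X exceeds 15.54.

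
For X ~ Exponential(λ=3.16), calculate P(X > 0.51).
0.199568

We have X ~ Exponential(λ=3.16).

P(X > 0.51) = 1 - P(X ≤ 0.51)
                = 1 - F(0.51)
                = 1 - 0.800432
                = 0.199568

So there's approximately a 20.0% chance that X exceeds 0.51.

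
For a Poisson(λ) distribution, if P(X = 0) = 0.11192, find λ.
λ = 2.1900

For a Poisson(λ) distribution, the PMF at 0 is:
P(X = 0) = λ^0 e^(-λ) / 0! = e^(-λ)

Given P(X = 0) = 0.11192:
e^(-λ) = 0.11192
-λ = ln(0.11192)
λ = -ln(0.11192) = 2.1900

Verification: e^(-2.1900) = 0.11192 ✓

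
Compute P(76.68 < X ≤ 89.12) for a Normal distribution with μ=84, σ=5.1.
0.766690

We have X ~ Normal(μ=84, σ=5.1).

To find P(76.68 < X ≤ 89.12), we use:
P(76.68 < X ≤ 89.12) = P(X ≤ 89.12) - P(X ≤ 76.68)
                 = F(89.12) - F(76.68)
                 = 0.842292 - 0.075602
                 = 0.766690

So there's approximately a 76.7% chance that X falls in this range.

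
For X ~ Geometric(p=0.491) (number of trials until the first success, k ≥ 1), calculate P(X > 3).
0.131872

We have X ~ Geometric(p=0.491) (number of trials until the first success, k ≥ 1).

P(X > 3) = 1 - P(X ≤ 3)
                = 1 - F(3)
                = 1 - 0.868128
                = 0.131872

So there's approximately a 13.2% chance that X exceeds 3.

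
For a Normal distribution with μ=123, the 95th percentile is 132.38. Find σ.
σ = 5.7026

For X ~ Normal(μ, σ), the p-th percentile satisfies x = μ + z_p × σ,
where z_p = Φ⁻¹(p) is the standard normal quantile.

Step 1: z_{0.95} = Φ⁻¹(0.95) = 1.6449

Step 2: Solve for σ:
132.38 = 123 + 1.6449 × σ
σ = (132.38 - 123) / 1.6449
σ = 9.38 / 1.6449
σ = 5.7026

Verification: μ + z × σ = 123 + 1.6449 × 5.7026 = 132.38 ✓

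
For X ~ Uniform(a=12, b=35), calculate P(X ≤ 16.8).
0.208696

We have X ~ Uniform(a=12, b=35).

The CDF gives us P(X ≤ k).

Using the CDF:
P(X ≤ 16.8) = 0.208696

This means there's approximately a 20.9% chance that X is at most 16.8.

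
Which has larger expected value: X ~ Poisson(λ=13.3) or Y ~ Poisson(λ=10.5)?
X has larger mean (13.3000 > 10.5000)

Compute the expected value for each distribution:

X ~ Poisson(λ=13.3):
E[X] = 13.3000

Y ~ Poisson(λ=10.5):
E[Y] = 10.5000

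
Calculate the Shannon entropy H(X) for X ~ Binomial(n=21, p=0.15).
1.8903 nats

We have X ~ Binomial(n=21, p=0.15).

The Shannon entropy measures the uncertainty or information content of the distribution.

For a Binomial distribution with n=21, p=0.15:
H(X) = 1.8903 nats

(In bits, this would be 2.7271 bits.)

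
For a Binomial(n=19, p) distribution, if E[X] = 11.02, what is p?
p = 0.58

For a Binomial(n, p) distribution:
E[X] = n × p

Given n = 19 and E[X] = 11.02:
11.02 = 19 × p
p = 11.02 / 19 = 0.58

Verification: Binomial(19, 0.58) has E[X] = 11.02 ✓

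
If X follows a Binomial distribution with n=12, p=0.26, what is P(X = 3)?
0.257293

We have X ~ Binomial(n=12, p=0.26).

For a Binomial distribution, the PMF gives us the probability of each outcome.

Using the PMF formula:
P(X = 3) = 0.257293

Rounded to 4 decimal places: 0.2573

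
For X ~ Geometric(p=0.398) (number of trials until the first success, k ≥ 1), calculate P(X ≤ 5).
0.920935

We have X ~ Geometric(p=0.398) (number of trials until the first success, k ≥ 1).

The CDF gives us P(X ≤ k).

Using the CDF:
P(X ≤ 5) = 0.920935

This means there's approximately a 92.1% chance that X is at most 5.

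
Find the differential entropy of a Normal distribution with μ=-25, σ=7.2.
3.3930 nats

We have X ~ Normal(μ=-25, σ=7.2).

The differential entropy measures the uncertainty or information content of the distribution.

For a Normal distribution with μ=-25, σ=7.2:
h(X) = 3.3930 nats

(In bits, this would be 4.8951 bits.)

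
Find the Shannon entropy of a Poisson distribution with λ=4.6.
2.1606 nats

We have X ~ Poisson(λ=4.6).

The Shannon entropy measures the uncertainty or information content of the distribution.

For a Poisson distribution with λ=4.6:
H(X) = 2.1606 nats

(In bits, this would be 3.1171 bits.)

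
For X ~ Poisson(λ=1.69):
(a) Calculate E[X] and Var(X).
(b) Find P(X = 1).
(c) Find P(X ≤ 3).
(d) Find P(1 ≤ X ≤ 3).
(a) E[X] = 1.6900, Var(X) = 1.6900
(b) P(X = 1) = 0.311838
(c) P(X ≤ 3) = 0.908301
(d) P(1 ≤ X ≤ 3) = 0.723781

We have X ~ Poisson(λ=1.69).

(a) Moments:
E[X] = 1.6900
Var(X) = 1.6900
σ = √Var(X) = 1.3000

(b) Point probability using PMF:
P(X = 1) = 0.311838

(c) Cumulative probability using CDF:
P(X ≤ 3) = F(3) = 0.908301

(d) Range probability:
P(1 ≤ X ≤ 3) = P(X ≤ 3) - P(X ≤ 0)
                   = F(3) - F(0)
                   = 0.908301 - 0.184520
                   = 0.723781

This means approximately 72.4% of outcomes fall in the interval [1, 3].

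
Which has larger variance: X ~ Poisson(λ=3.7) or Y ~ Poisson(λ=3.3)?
X has larger variance (3.7000 > 3.3000)

Compute the variance for each distribution:

X ~ Poisson(λ=3.7):
Var(X) = 3.7000

Y ~ Poisson(λ=3.3):
Var(Y) = 3.3000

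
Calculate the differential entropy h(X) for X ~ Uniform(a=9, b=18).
2.1972 nats

We have X ~ Uniform(a=9, b=18).

The differential entropy measures the uncertainty or information content of the distribution.

For a Uniform distribution with a=9, b=18:
h(X) = 2.1972 nats

(In bits, this would be 3.1699 bits.)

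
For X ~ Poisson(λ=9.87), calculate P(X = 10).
0.125003

We have X ~ Poisson(λ=9.87).

For a Poisson distribution, the PMF gives us the probability of each outcome.

Using the PMF formula:
P(X = 10) = 0.125003

Rounded to 4 decimal places: 0.1250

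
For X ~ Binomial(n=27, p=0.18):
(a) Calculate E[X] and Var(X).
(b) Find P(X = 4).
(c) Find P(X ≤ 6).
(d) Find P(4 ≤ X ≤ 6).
(a) E[X] = 4.8600, Var(X) = 3.9852
(b) P(X = 4) = 0.191905
(c) P(X ≤ 6) = 0.799628
(d) P(4 ≤ X ≤ 6) = 0.541649

We have X ~ Binomial(n=27, p=0.18).

(a) Moments:
E[X] = 4.8600
Var(X) = 3.9852
σ = √Var(X) = 1.9963

(b) Point probability using PMF:
P(X = 4) = 0.191905

(c) Cumulative probability using CDF:
P(X ≤ 6) = F(6) = 0.799628

(d) Range probability:
P(4 ≤ X ≤ 6) = P(X ≤ 6) - P(X ≤ 3)
                   = F(6) - F(3)
                   = 0.799628 - 0.257980
                   = 0.541649

This means approximately 54.2% of outcomes fall in the interval [4, 6].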